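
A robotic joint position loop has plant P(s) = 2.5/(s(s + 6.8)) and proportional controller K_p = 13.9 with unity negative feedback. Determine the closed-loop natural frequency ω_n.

With unity feedback the closed-loop characteristic equation is s² + 6.8s + 13.9·2.5 = s² + 6.8s + 34.75 = 0.
So ω_n² = 34.75 ⇒ ω_n = 5.895 rad/s, and ζ = 6.8/(2ω_n) = 0.577.

ω_n = 5.89 rad/s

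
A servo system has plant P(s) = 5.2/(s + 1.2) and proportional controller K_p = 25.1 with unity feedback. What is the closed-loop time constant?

Closed-loop transfer function: T(s) = K_p·P(s)/(1 + K_p·P(s)) = 130.5/(s + 1.2 + 130.5) = 130.5/(s + 131.7).
Time constant τ = 1/131.7 = 0.00759 s.

τ = 0.00759 s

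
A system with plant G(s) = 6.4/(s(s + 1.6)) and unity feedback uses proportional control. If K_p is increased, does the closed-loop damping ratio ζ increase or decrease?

decrease

ζ = 1.6/(2√(6.4K_p)); increasing K_p raises the denominator, so ζ falls.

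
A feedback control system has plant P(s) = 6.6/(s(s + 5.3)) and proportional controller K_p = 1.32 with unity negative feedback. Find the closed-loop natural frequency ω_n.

ω_n = 2.95 rad/s

1 + K_p·P(s) = 0 gives s² + 5.3s + 8.712 = 0.
Matching s² + 2ζω_n s + ω_n²: ω_n = √8.712 = 2.952 rad/s and 2ζω_n = 5.3, so ζ = 5.3/(2·2.952) = 0.898.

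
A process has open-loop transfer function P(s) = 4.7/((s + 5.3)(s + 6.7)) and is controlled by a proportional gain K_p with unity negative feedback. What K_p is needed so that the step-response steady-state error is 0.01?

K_p = 748

The loop is type 0, so e_ss(step) = 1/(1 + K_pos) with K_pos = K_p·P(0).
P(0) = 0.1324. Require 1/(1 + K_p·0.1324) = 0.01, so 1 + 0.1324·K_p = 100.
K_p = (100 − 1)/0.1324 = 748.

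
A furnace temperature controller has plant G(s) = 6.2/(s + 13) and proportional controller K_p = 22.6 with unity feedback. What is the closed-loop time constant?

Closed-loop transfer function: T(s) = K_p·G(s)/(1 + K_p·G(s)) = 140.1/(s + 13 + 140.1) = 140.1/(s + 153.1).
Time constant τ = 1/153.1 = 0.00653 s.

τ = 0.00653 s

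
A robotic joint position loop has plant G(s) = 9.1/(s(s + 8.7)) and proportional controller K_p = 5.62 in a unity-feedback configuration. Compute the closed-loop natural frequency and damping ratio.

With unity feedback the closed-loop characteristic equation is s² + 8.7s + 5.62·9.1 = s² + 8.7s + 51.14 = 0.
So ω_n² = 51.14 ⇒ ω_n = 7.151 rad/s, and ζ = 8.7/(2ω_n) = 0.608.

ω_n = 7.15 rad/s, ζ = 0.608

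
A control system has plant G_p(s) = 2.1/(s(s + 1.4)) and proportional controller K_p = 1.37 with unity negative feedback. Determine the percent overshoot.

24.1%

The closed-loop denominator s² + 1.4s + 2.877 gives ω_n = √2.877 = 1.696 and ζ = 1.4/(2ω_n) = 0.4127.
%OS = 100·exp(−πζ/√(1−ζ²)) = 100·exp(−π·0.4127/√0.8297) = 24.1%.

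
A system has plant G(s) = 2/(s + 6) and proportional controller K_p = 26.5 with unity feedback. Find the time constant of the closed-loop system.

τ = 0.0169 s

Closed-loop transfer function: T(s) = K_p·G(s)/(1 + K_p·G(s)) = 53/(s + 6 + 53) = 53/(s + 59).
Time constant τ = 1/59 = 0.0169 s.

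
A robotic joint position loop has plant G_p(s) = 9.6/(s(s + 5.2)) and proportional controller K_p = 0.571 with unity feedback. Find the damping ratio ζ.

ζ = 1.11

With unity feedback the closed-loop characteristic equation is s² + 5.2s + 0.571·9.6 = s² + 5.2s + 5.482 = 0.
Matching s² + 2ζω_n s + ω_n²: ω_n = √5.482 = 2.341 rad/s and 2ζω_n = 5.2, so ζ = 5.2/(2·2.341) = 1.11.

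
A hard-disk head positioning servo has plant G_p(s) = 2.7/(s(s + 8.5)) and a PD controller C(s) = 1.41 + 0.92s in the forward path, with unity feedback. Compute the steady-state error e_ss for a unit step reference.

The open loop C(s)G_p(s) has a pole at the origin (type 1), so the static position error constant is infinite and e_ss = 1/(1+∞) = 0.

0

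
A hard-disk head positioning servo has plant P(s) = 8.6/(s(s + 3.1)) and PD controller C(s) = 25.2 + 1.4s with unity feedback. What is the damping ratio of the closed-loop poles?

Forward path: (25.2 + 1.4s)·8.6/(s(s+3.1)). The closed-loop characteristic equation is s² + (3.1 + 8.6·1.4)s + 8.6·25.2 = 0.
That is s² + 15.14s + 216.7 = 0, so ω_n = 14.72 rad/s and ζ = 15.14/(2·14.72) = 0.5142.

ζ = 0.514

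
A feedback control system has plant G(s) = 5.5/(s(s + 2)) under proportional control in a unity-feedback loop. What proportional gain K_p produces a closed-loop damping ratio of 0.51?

Closed-loop characteristic equation: s² + 2s + K_p·5.5 = 0.
So ω_n = √(5.5K_p) and 2ζω_n = 2, giving ζ = 2/(2√(5.5K_p)).
Setting ζ = 0.51: √(5.5K_p) = 2/(2·0.51) = 1.961, so K_p = 3.845/5.5 = 0.699.

K_p = 0.699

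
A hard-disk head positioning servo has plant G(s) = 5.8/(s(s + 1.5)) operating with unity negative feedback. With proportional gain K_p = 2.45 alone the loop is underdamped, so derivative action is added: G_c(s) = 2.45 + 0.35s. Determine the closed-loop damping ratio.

ζ = 0.468

Forward path: (2.45 + 0.35s)·5.8/(s(s+1.5)). The closed-loop characteristic equation is s² + (1.5 + 5.8·0.35)s + 5.8·2.45 = 0.
That is s² + 3.53s + 14.21 = 0, so ω_n = 3.77 rad/s and ζ = 3.53/(2·3.77) = 0.4682.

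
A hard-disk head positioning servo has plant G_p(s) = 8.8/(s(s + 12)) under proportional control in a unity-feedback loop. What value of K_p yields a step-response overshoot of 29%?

From %OS = 100·exp(−πζ/√(1−ζ²)) = 29%, ζ = −ln(0.29)/√(π²+ln²(0.29)) = 0.3666.
Characteristic equation s² + 12s + 8.8K_p = 0 gives ζ = 12/(2√(8.8K_p)).
Setting ζ = 0.3666: √(8.8K_p) = 12/(2·0.3666) = 16.37, so K_p = 267.9/8.8 = 30.4.

K_p = 30.4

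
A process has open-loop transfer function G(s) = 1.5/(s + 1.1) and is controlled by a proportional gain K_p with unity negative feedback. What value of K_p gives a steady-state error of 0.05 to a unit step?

The loop is type 0, so e_ss(step) = 1/(1 + K_pos) with K_pos = K_p·G(0).
G(0) = 1.364. Require 1/(1 + K_p·1.364) = 0.05, so 1 + 1.364·K_p = 20.
K_p = (20 − 1)/1.364 = 13.9.

K_p = 13.9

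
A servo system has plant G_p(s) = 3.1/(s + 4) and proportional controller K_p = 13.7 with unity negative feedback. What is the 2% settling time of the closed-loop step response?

T_s ≈ 0.0861 s

Closed-loop transfer function: T(s) = K_p·G_p(s)/(1 + K_p·G_p(s)) = 42.47/(s + 4 + 42.47) = 42.47/(s + 46.47).
Time constant τ = 1/46.47 = 0.02152 s, so the 2% settling time is about 4τ = 0.0861 s.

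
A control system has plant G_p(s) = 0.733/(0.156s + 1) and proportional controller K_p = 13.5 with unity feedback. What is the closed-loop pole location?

s = -69.84

Closed loop: T(s) = K_p·G_p/(1+K_p·G_p) = 9.896/(0.156s + 1 + 9.896), with pole at s = −(1 + 9.896)/0.156 = −69.84.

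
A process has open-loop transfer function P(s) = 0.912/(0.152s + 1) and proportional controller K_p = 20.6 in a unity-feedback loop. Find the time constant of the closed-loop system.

Closed loop: T(s) = K_p·P/(1+K_p·P) = 18.79/(0.152s + 1 + 18.79), with pole at s = −(1 + 18.79)/0.152 = −130.2.
Closed-loop time constant τ = 1/130.2 = 0.00768 s.

τ = 0.00768 s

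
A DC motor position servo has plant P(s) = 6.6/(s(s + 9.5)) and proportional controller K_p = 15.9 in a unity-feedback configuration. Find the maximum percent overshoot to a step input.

From 1 + K_pP(s) = 0: s² + 9.5s + 104.9 = 0 ⇒ ω_n = 10.24, ζ = 0.4637.
%OS = 100·exp(−πζ/√(1−ζ²)) = 100·exp(−π·0.4637/√0.785) = 19.3%.

19.3%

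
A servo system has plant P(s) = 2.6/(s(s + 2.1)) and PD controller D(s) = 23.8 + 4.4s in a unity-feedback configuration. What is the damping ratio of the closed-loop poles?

Forward path: (23.8 + 4.4s)·2.6/(s(s+2.1)). The closed-loop characteristic equation is s² + (2.1 + 2.6·4.4)s + 2.6·23.8 = 0.
That is s² + 13.54s + 61.88 = 0, so ω_n = 7.866 rad/s and ζ = 13.54/(2·7.866) = 0.8606.

ζ = 0.861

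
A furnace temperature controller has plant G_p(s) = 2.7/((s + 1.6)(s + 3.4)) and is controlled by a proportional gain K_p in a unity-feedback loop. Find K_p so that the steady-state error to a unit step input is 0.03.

For a type-0 loop with proportional control, e_ss = 1/(1 + K_p·G_p(0)).
G_p(0) = 0.4963. Require 1/(1 + K_p·0.4963) = 0.03, so 1 + 0.4963·K_p = 33.33.
K_p = (33.33 − 1)/0.4963 = 65.1.

K_p = 65.1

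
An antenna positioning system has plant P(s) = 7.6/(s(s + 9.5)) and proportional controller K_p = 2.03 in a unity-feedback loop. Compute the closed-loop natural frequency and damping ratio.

ω_n = 3.93 rad/s, ζ = 1.21

The closed-loop denominator is s(s+9.5) + 2.03·7.6 = s² + 9.5s + 15.43.
Matching s² + 2ζω_n s + ω_n²: ω_n = √15.43 = 3.928 rad/s and 2ζω_n = 9.5, so ζ = 9.5/(2·3.928) = 1.21.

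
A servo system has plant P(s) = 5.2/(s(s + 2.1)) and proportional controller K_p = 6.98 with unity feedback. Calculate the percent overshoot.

Closed-loop characteristic equation: s² + 2.1s + 36.3 = 0, so ω_n = 6.025 rad/s and ζ = 2.1/(2·6.025) = 0.1743.
%OS = 100·exp(−πζ/√(1−ζ²)) = 100·exp(−π·0.1743/√0.9696) = 57.3%.

57.3%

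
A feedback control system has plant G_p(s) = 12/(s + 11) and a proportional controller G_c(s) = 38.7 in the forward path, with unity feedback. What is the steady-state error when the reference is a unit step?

The loop is type 0. Static position error constant K_pos = G_c(0)·G_p(0) = 38.7·1.091 = 42.22.
Steady-state error to a unit step: e_ss = 1/(1+K_pos) = 1/43.22 = 0.0231.

0.0231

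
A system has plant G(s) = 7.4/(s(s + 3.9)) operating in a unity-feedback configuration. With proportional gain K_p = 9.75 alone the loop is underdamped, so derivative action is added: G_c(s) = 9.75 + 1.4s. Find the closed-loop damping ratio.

Forward path: (9.75 + 1.4s)·7.4/(s(s+3.9)). The closed-loop characteristic equation is s² + (3.9 + 7.4·1.4)s + 7.4·9.75 = 0.
That is s² + 14.26s + 72.15 = 0, so ω_n = 8.494 rad/s and ζ = 14.26/(2·8.494) = 0.8394.

ζ = 0.839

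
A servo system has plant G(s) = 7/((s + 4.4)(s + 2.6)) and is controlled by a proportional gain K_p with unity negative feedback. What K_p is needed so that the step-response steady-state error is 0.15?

The loop is type 0, so e_ss(step) = 1/(1 + K_pos) with K_pos = K_p·G(0).
G(0) = 0.6119. Require 1/(1 + K_p·0.6119) = 0.15, so 1 + 0.6119·K_p = 6.667.
K_p = (6.667 − 1)/0.6119 = 9.26.

K_p = 9.26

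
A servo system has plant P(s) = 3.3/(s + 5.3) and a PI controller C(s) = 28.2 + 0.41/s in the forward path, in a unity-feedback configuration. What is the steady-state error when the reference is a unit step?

The open loop C(s)P(s) has a pole at the origin (type 1), so the static position error constant is infinite and e_ss = 1/(1+∞) = 0.

0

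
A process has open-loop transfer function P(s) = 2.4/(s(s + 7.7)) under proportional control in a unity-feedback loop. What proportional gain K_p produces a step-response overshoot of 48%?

K_p = 119

From %OS = 100·exp(−πζ/√(1−ζ²)) = 48%, ζ = −ln(0.48)/√(π²+ln²(0.48)) = 0.2275.
Characteristic equation s² + 7.7s + 2.4K_p = 0 gives ζ = 7.7/(2√(2.4K_p)).
Setting ζ = 0.2275: √(2.4K_p) = 7.7/(2·0.2275) = 16.92, so K_p = 286.4/2.4 = 119.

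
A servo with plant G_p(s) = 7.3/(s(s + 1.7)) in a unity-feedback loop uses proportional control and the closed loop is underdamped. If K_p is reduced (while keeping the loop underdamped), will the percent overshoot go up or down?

ζ = 1.7/(2√(7.3K_p)) rises as K_p falls; higher damping means less overshoot.

decrease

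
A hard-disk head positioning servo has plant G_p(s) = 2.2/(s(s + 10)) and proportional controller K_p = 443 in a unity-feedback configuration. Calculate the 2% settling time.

Closed-loop characteristic equation: s² + 10s + 974.6 = 0, so ω_n = 31.22 rad/s and ζ = 10/(2·31.22) = 0.1602.
2% settling time T_s ≈ 4/(ζω_n) = 4/5 = 0.8 s.

T_s ≈ 0.8 s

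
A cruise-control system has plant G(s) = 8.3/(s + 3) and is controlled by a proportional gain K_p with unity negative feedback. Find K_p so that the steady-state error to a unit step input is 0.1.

K_p = 3.25

Steady-state error for a unit step on this type-0 loop is 1/(1 + K_p·G(0)).
G(0) = 2.767. Require 1/(1 + K_p·2.767) = 0.1, so 1 + 2.767·K_p = 10.
K_p = (10 − 1)/2.767 = 3.25.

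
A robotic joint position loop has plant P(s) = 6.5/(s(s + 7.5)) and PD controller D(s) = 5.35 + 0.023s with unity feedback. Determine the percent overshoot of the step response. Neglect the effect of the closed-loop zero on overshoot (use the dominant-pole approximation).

6.88%

Forward path: (5.35 + 0.023s)·6.5/(s(s+7.5)). The closed-loop characteristic equation is s² + (7.5 + 6.5·0.023)s + 6.5·5.35 = 0.
That is s² + 7.649s + 34.77 = 0, so ω_n = 5.897 rad/s and ζ = 7.649/(2·5.897) = 0.6486.
%OS = 100·exp(−πζ/√(1−ζ²)) = 6.88%.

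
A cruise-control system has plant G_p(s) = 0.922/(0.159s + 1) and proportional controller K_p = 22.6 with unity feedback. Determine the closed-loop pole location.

s = -137.3

Closed loop: T(s) = K_p·G_p/(1+K_p·G_p) = 20.84/(0.159s + 1 + 20.84), with pole at s = −(1 + 20.84)/0.159 = −137.3.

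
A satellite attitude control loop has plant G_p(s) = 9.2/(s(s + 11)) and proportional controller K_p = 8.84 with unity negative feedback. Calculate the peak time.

The closed-loop denominator s² + 11s + 81.33 gives ω_n = √81.33 = 9.018 and ζ = 11/(2ω_n) = 0.6099.
Damped frequency ω_d = ω_n√(1−ζ²) = 7.147 rad/s, so peak time T_p = π/ω_d = 0.44 s.

T_p = 0.44 s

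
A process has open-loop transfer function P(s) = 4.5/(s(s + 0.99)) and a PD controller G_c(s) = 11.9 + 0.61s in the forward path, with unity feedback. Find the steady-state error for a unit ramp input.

The loop has one pole at the origin (type 1). Velocity error constant K_v = lim_{s→0} s·G_c(s)P(s) = 11.9·4.5/0.99 = 54.09.
Steady-state error to a unit ramp: e_ss = 1/K_v = 0.0185.

0.0185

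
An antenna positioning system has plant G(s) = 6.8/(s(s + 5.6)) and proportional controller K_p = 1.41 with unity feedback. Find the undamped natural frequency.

ω_n = 3.1 rad/s

The closed-loop denominator is s(s+5.6) + 1.41·6.8 = s² + 5.6s + 9.588.
So ω_n² = 9.588 ⇒ ω_n = 3.096 rad/s, and ζ = 5.6/(2ω_n) = 0.904.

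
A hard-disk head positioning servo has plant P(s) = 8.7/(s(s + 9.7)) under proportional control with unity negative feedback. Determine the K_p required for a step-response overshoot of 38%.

From %OS = 100·exp(−πζ/√(1−ζ²)) = 38%, ζ = −ln(0.38)/√(π²+ln²(0.38)) = 0.2943.
Characteristic equation s² + 9.7s + 8.7K_p = 0 gives ζ = 9.7/(2√(8.7K_p)).
Setting ζ = 0.2943: √(8.7K_p) = 9.7/(2·0.2943) = 16.48, so K_p = 271.5/8.7 = 31.2.

K_p = 31.2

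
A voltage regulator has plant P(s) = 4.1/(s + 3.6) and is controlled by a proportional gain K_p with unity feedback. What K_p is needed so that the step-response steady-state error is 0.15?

Steady-state error for a unit step on this type-0 loop is 1/(1 + K_p·P(0)).
P(0) = 1.139. Require 1/(1 + K_p·1.139) = 0.15, so 1 + 1.139·K_p = 6.667.
K_p = (6.667 − 1)/1.139 = 4.98.

K_p = 4.98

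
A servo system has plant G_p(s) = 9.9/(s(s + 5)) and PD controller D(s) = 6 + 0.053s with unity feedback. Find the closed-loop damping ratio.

Forward path: (6 + 0.053s)·9.9/(s(s+5)). The closed-loop characteristic equation is s² + (5 + 9.9·0.053)s + 9.9·6 = 0.
That is s² + 5.525s + 59.4 = 0, so ω_n = 7.707 rad/s and ζ = 5.525/(2·7.707) = 0.3584.

ζ = 0.358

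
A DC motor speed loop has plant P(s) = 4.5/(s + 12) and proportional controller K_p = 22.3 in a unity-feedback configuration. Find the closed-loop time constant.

Closed-loop transfer function: T(s) = K_p·P(s)/(1 + K_p·P(s)) = 100.4/(s + 12 + 100.4) = 100.4/(s + 112.4).
Time constant τ = 1/112.4 = 0.0089 s.

τ = 0.0089 s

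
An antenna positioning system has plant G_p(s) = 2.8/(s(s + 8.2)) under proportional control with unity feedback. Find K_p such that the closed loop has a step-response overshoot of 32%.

K_p = 51.6

From %OS = 100·exp(−πζ/√(1−ζ²)) = 32%, ζ = −ln(0.32)/√(π²+ln²(0.32)) = 0.341.
Characteristic equation s² + 8.2s + 2.8K_p = 0 gives ζ = 8.2/(2√(2.8K_p)).
Setting ζ = 0.341: √(2.8K_p) = 8.2/(2·0.341) = 12.02, so K_p = 144.6/2.8 = 51.6.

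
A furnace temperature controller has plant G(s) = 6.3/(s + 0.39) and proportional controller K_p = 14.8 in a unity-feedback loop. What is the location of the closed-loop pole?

Closed-loop transfer function: T(s) = K_p·G(s)/(1 + K_p·G(s)) = 93.24/(s + 0.39 + 93.24) = 93.24/(s + 93.63).
The closed-loop pole is at s = −93.63.

s = -93.63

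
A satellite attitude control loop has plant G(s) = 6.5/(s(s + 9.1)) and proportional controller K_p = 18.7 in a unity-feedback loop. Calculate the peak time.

T_p = 0.313 s

Closed-loop characteristic equation: s² + 9.1s + 121.5 = 0, so ω_n = 11.02 rad/s and ζ = 9.1/(2·11.02) = 0.4127.
Damped frequency ω_d = ω_n√(1−ζ²) = 10.04 rad/s, so peak time T_p = π/ω_d = 0.313 s.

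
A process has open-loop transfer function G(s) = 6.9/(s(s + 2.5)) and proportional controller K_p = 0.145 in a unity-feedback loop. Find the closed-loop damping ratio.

ζ = 1.25

The closed-loop denominator is s(s+2.5) + 0.145·6.9 = s² + 2.5s + 1.
So ω_n² = 1 ⇒ ω_n = 1 rad/s, and ζ = 2.5/(2ω_n) = 1.25.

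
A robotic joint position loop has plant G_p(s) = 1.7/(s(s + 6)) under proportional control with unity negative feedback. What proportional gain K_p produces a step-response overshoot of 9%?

From %OS = 100·exp(−πζ/√(1−ζ²)) = 9%, ζ = −ln(0.09)/√(π²+ln²(0.09)) = 0.6083.
Characteristic equation s² + 6s + 1.7K_p = 0 gives ζ = 6/(2√(1.7K_p)).
Setting ζ = 0.6083: √(1.7K_p) = 6/(2·0.6083) = 4.931, so K_p = 24.32/1.7 = 14.3.

K_p = 14.3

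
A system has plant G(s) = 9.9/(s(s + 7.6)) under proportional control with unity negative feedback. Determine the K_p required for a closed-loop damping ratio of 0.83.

K_p = 2.12

Closed-loop characteristic equation: s² + 7.6s + K_p·9.9 = 0.
So ω_n = √(9.9K_p) and 2ζω_n = 7.6, giving ζ = 7.6/(2√(9.9K_p)).
Setting ζ = 0.83: √(9.9K_p) = 7.6/(2·0.83) = 4.578, so K_p = 20.96/9.9 = 2.12.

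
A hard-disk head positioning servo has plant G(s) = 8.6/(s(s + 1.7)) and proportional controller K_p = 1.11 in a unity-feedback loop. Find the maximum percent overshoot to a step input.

The closed-loop denominator s² + 1.7s + 9.546 gives ω_n = √9.546 = 3.09 and ζ = 1.7/(2ω_n) = 0.2751.
%OS = 100·exp(−πζ/√(1−ζ²)) = 100·exp(−π·0.2751/√0.9243) = 40.7%.

40.7%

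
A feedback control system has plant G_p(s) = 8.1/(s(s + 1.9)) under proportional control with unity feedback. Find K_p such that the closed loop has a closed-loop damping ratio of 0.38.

Closed-loop characteristic equation: s² + 1.9s + K_p·8.1 = 0.
So ω_n = √(8.1K_p) and 2ζω_n = 1.9, giving ζ = 1.9/(2√(8.1K_p)).
Setting ζ = 0.38: √(8.1K_p) = 1.9/(2·0.38) = 2.5, so K_p = 6.25/8.1 = 0.772.

K_p = 0.772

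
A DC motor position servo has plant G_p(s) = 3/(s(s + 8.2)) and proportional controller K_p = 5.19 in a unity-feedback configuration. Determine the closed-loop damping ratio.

ζ = 1.04

1 + K_p·G_p(s) = 0 gives s² + 8.2s + 15.57 = 0.
So ω_n² = 15.57 ⇒ ω_n = 3.946 rad/s, and ζ = 8.2/(2ω_n) = 1.04.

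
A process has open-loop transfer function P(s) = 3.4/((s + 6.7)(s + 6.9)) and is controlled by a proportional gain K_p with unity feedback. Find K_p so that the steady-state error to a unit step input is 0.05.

The loop is type 0, so e_ss(step) = 1/(1 + K_pos) with K_pos = K_p·P(0).
P(0) = 0.07355. Require 1/(1 + K_p·0.07355) = 0.05, so 1 + 0.07355·K_p = 20.
K_p = (20 − 1)/0.07355 = 258.

K_p = 258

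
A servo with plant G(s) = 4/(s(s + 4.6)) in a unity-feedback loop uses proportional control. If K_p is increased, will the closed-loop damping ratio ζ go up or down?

ζ = 4.6/(2√(4K_p)); increasing K_p raises the denominator, so ζ falls.

decrease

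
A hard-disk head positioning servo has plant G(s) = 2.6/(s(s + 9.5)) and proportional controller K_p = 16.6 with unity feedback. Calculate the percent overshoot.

3.73%

The closed-loop denominator s² + 9.5s + 43.16 gives ω_n = √43.16 = 6.57 and ζ = 9.5/(2ω_n) = 0.723.
%OS = 100·exp(−πζ/√(1−ζ²)) = 100·exp(−π·0.723/√0.4772) = 3.73%.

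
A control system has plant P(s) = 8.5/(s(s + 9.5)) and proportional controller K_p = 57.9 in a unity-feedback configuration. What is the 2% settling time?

Closed-loop characteristic equation: s² + 9.5s + 492.1 = 0, so ω_n = 22.18 rad/s and ζ = 9.5/(2·22.18) = 0.2141.
2% settling time T_s ≈ 4/(ζω_n) = 4/4.75 = 0.842 s.

T_s ≈ 0.842 s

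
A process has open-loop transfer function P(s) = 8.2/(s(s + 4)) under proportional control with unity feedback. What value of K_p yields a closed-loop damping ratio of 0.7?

Closed-loop characteristic equation: s² + 4s + K_p·8.2 = 0.
So ω_n = √(8.2K_p) and 2ζω_n = 4, giving ζ = 4/(2√(8.2K_p)).
Setting ζ = 0.7: √(8.2K_p) = 4/(2·0.7) = 2.857, so K_p = 8.163/8.2 = 0.996.

K_p = 0.996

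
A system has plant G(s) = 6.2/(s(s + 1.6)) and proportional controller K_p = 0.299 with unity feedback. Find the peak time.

T_p = 2.85 s

From 1 + K_pG(s) = 0: s² + 1.6s + 1.854 = 0 ⇒ ω_n = 1.362, ζ = 0.5876.
Damped frequency ω_d = ω_n√(1−ζ²) = 1.102 rad/s, so peak time T_p = π/ω_d = 2.85 s.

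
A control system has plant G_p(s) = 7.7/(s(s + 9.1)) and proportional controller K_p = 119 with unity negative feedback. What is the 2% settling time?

T_s ≈ 0.879 s

The closed-loop denominator s² + 9.1s + 916.3 gives ω_n = √916.3 = 30.27 and ζ = 9.1/(2ω_n) = 0.1503.
2% settling time T_s ≈ 4/(ζω_n) = 4/4.55 = 0.879 s.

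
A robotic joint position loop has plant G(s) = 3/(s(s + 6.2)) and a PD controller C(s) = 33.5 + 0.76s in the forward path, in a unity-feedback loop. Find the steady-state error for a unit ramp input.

The loop has one pole at the origin (type 1). Velocity error constant K_v = lim_{s→0} s·C(s)G(s) = 33.5·3/6.2 = 16.21.
Steady-state error to a unit ramp: e_ss = 1/K_v = 0.0617.

0.0617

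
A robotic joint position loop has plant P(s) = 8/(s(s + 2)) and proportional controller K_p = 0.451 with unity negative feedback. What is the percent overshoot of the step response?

14.3%

From 1 + K_pP(s) = 0: s² + 2s + 3.608 = 0 ⇒ ω_n = 1.899, ζ = 0.5265.
%OS = 100·exp(−πζ/√(1−ζ²)) = 100·exp(−π·0.5265/√0.7228) = 14.3%.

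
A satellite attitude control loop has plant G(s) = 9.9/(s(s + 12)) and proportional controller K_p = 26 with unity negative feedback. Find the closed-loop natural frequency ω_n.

The closed-loop denominator is s(s+12) + 26·9.9 = s² + 12s + 257.4.
So ω_n² = 257.4 ⇒ ω_n = 16.04 rad/s, and ζ = 12/(2ω_n) = 0.374.

ω_n = 16 rad/s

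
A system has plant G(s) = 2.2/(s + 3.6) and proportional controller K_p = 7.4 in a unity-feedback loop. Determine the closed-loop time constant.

Closed-loop transfer function: T(s) = K_p·G(s)/(1 + K_p·G(s)) = 16.28/(s + 3.6 + 16.28) = 16.28/(s + 19.88).
Time constant τ = 1/19.88 = 0.0503 s.

τ = 0.0503 s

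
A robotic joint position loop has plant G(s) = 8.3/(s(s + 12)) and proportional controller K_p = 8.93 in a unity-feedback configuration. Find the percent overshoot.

The closed-loop denominator s² + 12s + 74.12 gives ω_n = √74.12 = 8.609 and ζ = 12/(2ω_n) = 0.6969.
%OS = 100·exp(−πζ/√(1−ζ²)) = 100·exp(−π·0.6969/√0.5143) = 4.72%.

4.72%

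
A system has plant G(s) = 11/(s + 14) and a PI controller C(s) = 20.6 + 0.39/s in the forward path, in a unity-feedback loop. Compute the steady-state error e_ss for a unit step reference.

The open loop C(s)G(s) has a pole at the origin (type 1), so the static position error constant is infinite and e_ss = 1/(1+∞) = 0.

0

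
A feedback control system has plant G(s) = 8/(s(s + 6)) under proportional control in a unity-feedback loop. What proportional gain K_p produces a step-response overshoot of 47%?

K_p = 20.6

From %OS = 100·exp(−πζ/√(1−ζ²)) = 47%, ζ = −ln(0.47)/√(π²+ln²(0.47)) = 0.2337.
Characteristic equation s² + 6s + 8K_p = 0 gives ζ = 6/(2√(8K_p)).
Setting ζ = 0.2337: √(8K_p) = 6/(2·0.2337) = 12.84, so K_p = 164.8/8 = 20.6.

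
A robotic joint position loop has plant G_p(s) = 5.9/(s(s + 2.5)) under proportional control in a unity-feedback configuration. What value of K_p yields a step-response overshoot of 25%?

K_p = 1.62

From %OS = 100·exp(−πζ/√(1−ζ²)) = 25%, ζ = −ln(0.25)/√(π²+ln²(0.25)) = 0.4037.
Characteristic equation s² + 2.5s + 5.9K_p = 0 gives ζ = 2.5/(2√(5.9K_p)).
Setting ζ = 0.4037: √(5.9K_p) = 2.5/(2·0.4037) = 3.096, so K_p = 9.587/5.9 = 1.62.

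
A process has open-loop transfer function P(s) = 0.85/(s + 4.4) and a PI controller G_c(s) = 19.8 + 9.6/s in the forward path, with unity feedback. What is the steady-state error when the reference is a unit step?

0

The open loop G_c(s)P(s) has a pole at the origin (type 1), so the static position error constant is infinite and e_ss = 1/(1+∞) = 0.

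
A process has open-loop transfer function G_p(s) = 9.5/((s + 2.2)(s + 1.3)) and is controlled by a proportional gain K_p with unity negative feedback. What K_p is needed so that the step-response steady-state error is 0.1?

K_p = 2.71

For a type-0 loop with proportional control, e_ss = 1/(1 + K_p·G_p(0)).
G_p(0) = 3.322. Require 1/(1 + K_p·3.322) = 0.1, so 1 + 3.322·K_p = 10.
K_p = (10 − 1)/3.322 = 2.71.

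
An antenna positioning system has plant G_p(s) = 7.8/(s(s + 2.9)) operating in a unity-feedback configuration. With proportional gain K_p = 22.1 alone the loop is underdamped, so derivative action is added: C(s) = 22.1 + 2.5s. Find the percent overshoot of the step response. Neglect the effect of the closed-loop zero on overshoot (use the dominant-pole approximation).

Forward path: (22.1 + 2.5s)·7.8/(s(s+2.9)). The closed-loop characteristic equation is s² + (2.9 + 7.8·2.5)s + 7.8·22.1 = 0.
That is s² + 22.4s + 172.4 = 0, so ω_n = 13.13 rad/s and ζ = 22.4/(2·13.13) = 0.8531.
%OS = 100·exp(−πζ/√(1−ζ²)) = 0.588%.

0.588%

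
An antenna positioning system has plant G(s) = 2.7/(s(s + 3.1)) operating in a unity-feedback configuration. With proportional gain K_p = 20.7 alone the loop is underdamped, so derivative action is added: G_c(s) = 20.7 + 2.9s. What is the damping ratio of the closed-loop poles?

ζ = 0.731

Forward path: (20.7 + 2.9s)·2.7/(s(s+3.1)). The closed-loop characteristic equation is s² + (3.1 + 2.7·2.9)s + 2.7·20.7 = 0.
That is s² + 10.93s + 55.89 = 0, so ω_n = 7.476 rad/s and ζ = 10.93/(2·7.476) = 0.731.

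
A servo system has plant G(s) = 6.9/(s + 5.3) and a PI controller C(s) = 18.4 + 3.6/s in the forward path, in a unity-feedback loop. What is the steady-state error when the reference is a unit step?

The open loop C(s)G(s) has a pole at the origin (type 1), so the static position error constant is infinite and e_ss = 1/(1+∞) = 0.

0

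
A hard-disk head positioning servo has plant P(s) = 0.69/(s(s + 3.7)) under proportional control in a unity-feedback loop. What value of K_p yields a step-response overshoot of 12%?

K_p = 15.8

From %OS = 100·exp(−πζ/√(1−ζ²)) = 12%, ζ = −ln(0.12)/√(π²+ln²(0.12)) = 0.5594.
Characteristic equation s² + 3.7s + 0.69K_p = 0 gives ζ = 3.7/(2√(0.69K_p)).
Setting ζ = 0.5594: √(0.69K_p) = 3.7/(2·0.5594) = 3.307, so K_p = 10.94/0.69 = 15.8.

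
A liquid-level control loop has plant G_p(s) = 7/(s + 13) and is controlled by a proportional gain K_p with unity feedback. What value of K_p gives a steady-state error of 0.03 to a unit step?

K_p = 60

The loop is type 0, so e_ss(step) = 1/(1 + K_pos) with K_pos = K_p·G_p(0).
G_p(0) = 0.5385. Require 1/(1 + K_p·0.5385) = 0.03, so 1 + 0.5385·K_p = 33.33.
K_p = (33.33 − 1)/0.5385 = 60.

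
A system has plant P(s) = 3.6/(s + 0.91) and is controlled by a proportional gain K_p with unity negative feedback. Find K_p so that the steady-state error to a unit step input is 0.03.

K_p = 8.17

Steady-state error for a unit step on this type-0 loop is 1/(1 + K_p·P(0)).
P(0) = 3.956. Require 1/(1 + K_p·3.956) = 0.03, so 1 + 3.956·K_p = 33.33.
K_p = (33.33 − 1)/3.956 = 8.17.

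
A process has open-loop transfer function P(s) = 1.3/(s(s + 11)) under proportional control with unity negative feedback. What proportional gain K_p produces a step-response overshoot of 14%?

From %OS = 100·exp(−πζ/√(1−ζ²)) = 14%, ζ = −ln(0.14)/√(π²+ln²(0.14)) = 0.5305.
Characteristic equation s² + 11s + 1.3K_p = 0 gives ζ = 11/(2√(1.3K_p)).
Setting ζ = 0.5305: √(1.3K_p) = 11/(2·0.5305) = 10.37, so K_p = 107.5/1.3 = 82.7.

K_p = 82.7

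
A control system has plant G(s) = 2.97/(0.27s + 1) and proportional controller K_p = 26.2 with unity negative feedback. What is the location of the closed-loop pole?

Closed loop: T(s) = K_p·G/(1+K_p·G) = 77.81/(0.27s + 1 + 77.81), with pole at s = −(1 + 77.81)/0.27 = −291.9.

s = -291.9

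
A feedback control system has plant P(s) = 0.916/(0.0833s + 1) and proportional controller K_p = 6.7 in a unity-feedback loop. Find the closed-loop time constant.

Closed loop: T(s) = K_p·P/(1+K_p·P) = 6.137/(0.0833s + 1 + 6.137), with pole at s = −(1 + 6.137)/0.0833 = −85.68.
Closed-loop time constant τ = 1/85.68 = 0.0117 s.

τ = 0.0117 s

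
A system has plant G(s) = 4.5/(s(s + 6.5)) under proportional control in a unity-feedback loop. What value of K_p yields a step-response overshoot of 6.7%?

K_p = 5.52

From %OS = 100·exp(−πζ/√(1−ζ²)) = 6.7%, ζ = −ln(0.067)/√(π²+ln²(0.067)) = 0.6522.
Characteristic equation s² + 6.5s + 4.5K_p = 0 gives ζ = 6.5/(2√(4.5K_p)).
Setting ζ = 0.6522: √(4.5K_p) = 6.5/(2·0.6522) = 4.983, so K_p = 24.83/4.5 = 5.52.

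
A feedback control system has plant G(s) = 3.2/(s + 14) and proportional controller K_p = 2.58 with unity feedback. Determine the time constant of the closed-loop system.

τ = 0.0449 s

Closed-loop transfer function: T(s) = K_p·G(s)/(1 + K_p·G(s)) = 8.256/(s + 14 + 8.256) = 8.256/(s + 22.26).
Time constant τ = 1/22.26 = 0.0449 s.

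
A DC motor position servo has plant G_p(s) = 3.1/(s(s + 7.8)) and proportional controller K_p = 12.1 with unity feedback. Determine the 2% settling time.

From 1 + K_pG_p(s) = 0: s² + 7.8s + 37.51 = 0 ⇒ ω_n = 6.125, ζ = 0.6368.
2% settling time T_s ≈ 4/(ζω_n) = 4/3.9 = 1.03 s.

T_s ≈ 1.03 s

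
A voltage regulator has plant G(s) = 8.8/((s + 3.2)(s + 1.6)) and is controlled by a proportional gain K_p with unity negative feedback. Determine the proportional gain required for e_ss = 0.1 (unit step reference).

K_p = 5.24

For a type-0 loop with proportional control, e_ss = 1/(1 + K_p·G(0)).
G(0) = 1.719. Require 1/(1 + K_p·1.719) = 0.1, so 1 + 1.719·K_p = 10.
K_p = (10 − 1)/1.719 = 5.24.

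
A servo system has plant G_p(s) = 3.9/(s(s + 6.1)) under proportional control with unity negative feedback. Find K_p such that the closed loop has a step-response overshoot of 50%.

From %OS = 100·exp(−πζ/√(1−ζ²)) = 50%, ζ = −ln(0.5)/√(π²+ln²(0.5)) = 0.2155.
Characteristic equation s² + 6.1s + 3.9K_p = 0 gives ζ = 6.1/(2√(3.9K_p)).
Setting ζ = 0.2155: √(3.9K_p) = 6.1/(2·0.2155) = 14.16, so K_p = 200.4/3.9 = 51.4.

K_p = 51.4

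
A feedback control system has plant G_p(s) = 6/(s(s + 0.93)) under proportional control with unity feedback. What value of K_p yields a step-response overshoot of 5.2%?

From %OS = 100·exp(−πζ/√(1−ζ²)) = 5.2%, ζ = −ln(0.052)/√(π²+ln²(0.052)) = 0.6853.
Characteristic equation s² + 0.93s + 6K_p = 0 gives ζ = 0.93/(2√(6K_p)).
Setting ζ = 0.6853: √(6K_p) = 0.93/(2·0.6853) = 0.6785, so K_p = 0.4604/6 = 0.0767.

K_p = 0.0767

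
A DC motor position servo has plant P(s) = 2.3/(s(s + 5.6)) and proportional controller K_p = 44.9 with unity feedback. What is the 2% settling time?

T_s ≈ 1.43 s

The closed-loop denominator s² + 5.6s + 103.3 gives ω_n = √103.3 = 10.16 and ζ = 5.6/(2ω_n) = 0.2755.
2% settling time T_s ≈ 4/(ζω_n) = 4/2.8 = 1.43 s.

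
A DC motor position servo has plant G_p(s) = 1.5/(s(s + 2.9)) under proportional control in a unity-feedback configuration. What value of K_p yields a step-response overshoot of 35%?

From %OS = 100·exp(−πζ/√(1−ζ²)) = 35%, ζ = −ln(0.35)/√(π²+ln²(0.35)) = 0.3169.
Characteristic equation s² + 2.9s + 1.5K_p = 0 gives ζ = 2.9/(2√(1.5K_p)).
Setting ζ = 0.3169: √(1.5K_p) = 2.9/(2·0.3169) = 4.575, so K_p = 20.93/1.5 = 14.

K_p = 14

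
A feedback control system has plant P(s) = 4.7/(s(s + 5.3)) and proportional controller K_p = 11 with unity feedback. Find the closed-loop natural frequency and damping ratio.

ω_n = 7.19 rad/s, ζ = 0.369

With unity feedback the closed-loop characteristic equation is s² + 5.3s + 11·4.7 = s² + 5.3s + 51.7 = 0.
So ω_n² = 51.7 ⇒ ω_n = 7.19 rad/s, and ζ = 5.3/(2ω_n) = 0.369.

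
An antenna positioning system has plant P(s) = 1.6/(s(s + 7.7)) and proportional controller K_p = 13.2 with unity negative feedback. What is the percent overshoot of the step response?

Closed-loop characteristic equation: s² + 7.7s + 21.12 = 0, so ω_n = 4.596 rad/s and ζ = 7.7/(2·4.596) = 0.8377.
%OS = 100·exp(−πζ/√(1−ζ²)) = 100·exp(−π·0.8377/√0.2982) = 0.807%.

0.807%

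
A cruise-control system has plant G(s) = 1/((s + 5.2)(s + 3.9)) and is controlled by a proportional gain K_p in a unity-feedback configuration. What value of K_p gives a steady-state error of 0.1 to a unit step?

K_p = 183

Steady-state error for a unit step on this type-0 loop is 1/(1 + K_p·G(0)).
G(0) = 0.04931. Require 1/(1 + K_p·0.04931) = 0.1, so 1 + 0.04931·K_p = 10.
K_p = (10 − 1)/0.04931 = 183.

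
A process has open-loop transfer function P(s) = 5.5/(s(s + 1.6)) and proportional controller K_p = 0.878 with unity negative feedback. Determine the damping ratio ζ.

ζ = 0.364

The closed-loop denominator is s(s+1.6) + 0.878·5.5 = s² + 1.6s + 4.829.
Matching s² + 2ζω_n s + ω_n²: ω_n = √4.829 = 2.197 rad/s and 2ζω_n = 1.6, so ζ = 1.6/(2·2.197) = 0.364.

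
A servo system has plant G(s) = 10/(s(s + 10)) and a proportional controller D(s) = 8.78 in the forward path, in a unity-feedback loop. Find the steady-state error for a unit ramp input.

0.114

The loop has one pole at the origin (type 1). Velocity error constant K_v = lim_{s→0} s·D(s)G(s) = 8.78·10/10 = 8.78.
Steady-state error to a unit ramp: e_ss = 1/K_v = 0.114.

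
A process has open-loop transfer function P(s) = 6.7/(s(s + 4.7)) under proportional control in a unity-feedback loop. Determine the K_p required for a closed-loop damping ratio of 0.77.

K_p = 1.39

Closed-loop characteristic equation: s² + 4.7s + K_p·6.7 = 0.
So ω_n = √(6.7K_p) and 2ζω_n = 4.7, giving ζ = 4.7/(2√(6.7K_p)).
Setting ζ = 0.77: √(6.7K_p) = 4.7/(2·0.77) = 3.052, so K_p = 9.314/6.7 = 1.39.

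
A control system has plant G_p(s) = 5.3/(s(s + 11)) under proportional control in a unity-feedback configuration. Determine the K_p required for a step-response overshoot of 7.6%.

K_p = 14.2

From %OS = 100·exp(−πζ/√(1−ζ²)) = 7.6%, ζ = −ln(0.076)/√(π²+ln²(0.076)) = 0.6342.
Characteristic equation s² + 11s + 5.3K_p = 0 gives ζ = 11/(2√(5.3K_p)).
Setting ζ = 0.6342: √(5.3K_p) = 11/(2·0.6342) = 8.672, so K_p = 75.21/5.3 = 14.2.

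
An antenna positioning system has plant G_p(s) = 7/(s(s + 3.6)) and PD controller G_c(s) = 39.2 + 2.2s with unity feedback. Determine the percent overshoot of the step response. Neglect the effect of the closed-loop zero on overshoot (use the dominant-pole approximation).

11.1%

Forward path: (39.2 + 2.2s)·7/(s(s+3.6)). The closed-loop characteristic equation is s² + (3.6 + 7·2.2)s + 7·39.2 = 0.
That is s² + 19s + 274.4 = 0, so ω_n = 16.57 rad/s and ζ = 19/(2·16.57) = 0.5735.
%OS = 100·exp(−πζ/√(1−ζ²)) = 11.1%.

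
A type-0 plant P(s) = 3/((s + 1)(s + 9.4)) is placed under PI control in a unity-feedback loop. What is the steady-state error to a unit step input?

The PI controller's integrator makes the forward path type 1, so e_ss to a step is zero.

0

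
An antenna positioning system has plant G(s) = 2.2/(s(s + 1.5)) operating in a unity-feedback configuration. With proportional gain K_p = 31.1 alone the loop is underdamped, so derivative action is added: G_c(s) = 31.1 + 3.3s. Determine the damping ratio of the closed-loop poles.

Forward path: (31.1 + 3.3s)·2.2/(s(s+1.5)). The closed-loop characteristic equation is s² + (1.5 + 2.2·3.3)s + 2.2·31.1 = 0.
That is s² + 8.76s + 68.42 = 0, so ω_n = 8.272 rad/s and ζ = 8.76/(2·8.272) = 0.5295.

ζ = 0.53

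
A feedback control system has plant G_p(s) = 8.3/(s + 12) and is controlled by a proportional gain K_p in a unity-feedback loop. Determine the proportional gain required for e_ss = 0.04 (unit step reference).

K_p = 34.7

Steady-state error for a unit step on this type-0 loop is 1/(1 + K_p·G_p(0)).
G_p(0) = 0.6917. Require 1/(1 + K_p·0.6917) = 0.04, so 1 + 0.6917·K_p = 25.
K_p = (25 − 1)/0.6917 = 34.7.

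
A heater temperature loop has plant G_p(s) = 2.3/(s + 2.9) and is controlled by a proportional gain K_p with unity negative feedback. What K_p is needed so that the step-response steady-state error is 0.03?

Steady-state error for a unit step on this type-0 loop is 1/(1 + K_p·G_p(0)).
G_p(0) = 0.7931. Require 1/(1 + K_p·0.7931) = 0.03, so 1 + 0.7931·K_p = 33.33.
K_p = (33.33 − 1)/0.7931 = 40.8.

K_p = 40.8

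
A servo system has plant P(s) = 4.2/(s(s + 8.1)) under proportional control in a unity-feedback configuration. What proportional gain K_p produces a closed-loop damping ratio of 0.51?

K_p = 15

Closed-loop characteristic equation: s² + 8.1s + K_p·4.2 = 0.
So ω_n = √(4.2K_p) and 2ζω_n = 8.1, giving ζ = 8.1/(2√(4.2K_p)).
Setting ζ = 0.51: √(4.2K_p) = 8.1/(2·0.51) = 7.941, so K_p = 63.06/4.2 = 15.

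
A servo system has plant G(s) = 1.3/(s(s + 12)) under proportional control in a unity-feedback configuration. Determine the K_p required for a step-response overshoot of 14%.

K_p = 98.4

From %OS = 100·exp(−πζ/√(1−ζ²)) = 14%, ζ = −ln(0.14)/√(π²+ln²(0.14)) = 0.5305.
Characteristic equation s² + 12s + 1.3K_p = 0 gives ζ = 12/(2√(1.3K_p)).
Setting ζ = 0.5305: √(1.3K_p) = 12/(2·0.5305) = 11.31, so K_p = 127.9/1.3 = 98.4.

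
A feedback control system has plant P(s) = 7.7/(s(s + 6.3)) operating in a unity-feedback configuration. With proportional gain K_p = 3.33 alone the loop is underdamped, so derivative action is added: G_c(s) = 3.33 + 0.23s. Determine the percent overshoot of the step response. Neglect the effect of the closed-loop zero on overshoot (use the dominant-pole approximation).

Forward path: (3.33 + 0.23s)·7.7/(s(s+6.3)). The closed-loop characteristic equation is s² + (6.3 + 7.7·0.23)s + 7.7·3.33 = 0.
That is s² + 8.071s + 25.64 = 0, so ω_n = 5.064 rad/s and ζ = 8.071/(2·5.064) = 0.7969.
%OS = 100·exp(−πζ/√(1−ζ²)) = 1.58%.

1.58%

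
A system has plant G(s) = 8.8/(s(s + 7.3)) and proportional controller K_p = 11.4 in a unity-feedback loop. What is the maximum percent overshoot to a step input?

Closed-loop characteristic equation: s² + 7.3s + 100.3 = 0, so ω_n = 10.02 rad/s and ζ = 7.3/(2·10.02) = 0.3644.
%OS = 100·exp(−πζ/√(1−ζ²)) = 100·exp(−π·0.3644/√0.8672) = 29.2%.

29.2%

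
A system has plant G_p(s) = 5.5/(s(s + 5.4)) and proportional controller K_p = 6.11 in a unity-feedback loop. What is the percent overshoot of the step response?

19.1%

The closed-loop denominator s² + 5.4s + 33.61 gives ω_n = √33.61 = 5.797 and ζ = 5.4/(2ω_n) = 0.4658.
%OS = 100·exp(−πζ/√(1−ζ²)) = 100·exp(−π·0.4658/√0.7831) = 19.1%.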